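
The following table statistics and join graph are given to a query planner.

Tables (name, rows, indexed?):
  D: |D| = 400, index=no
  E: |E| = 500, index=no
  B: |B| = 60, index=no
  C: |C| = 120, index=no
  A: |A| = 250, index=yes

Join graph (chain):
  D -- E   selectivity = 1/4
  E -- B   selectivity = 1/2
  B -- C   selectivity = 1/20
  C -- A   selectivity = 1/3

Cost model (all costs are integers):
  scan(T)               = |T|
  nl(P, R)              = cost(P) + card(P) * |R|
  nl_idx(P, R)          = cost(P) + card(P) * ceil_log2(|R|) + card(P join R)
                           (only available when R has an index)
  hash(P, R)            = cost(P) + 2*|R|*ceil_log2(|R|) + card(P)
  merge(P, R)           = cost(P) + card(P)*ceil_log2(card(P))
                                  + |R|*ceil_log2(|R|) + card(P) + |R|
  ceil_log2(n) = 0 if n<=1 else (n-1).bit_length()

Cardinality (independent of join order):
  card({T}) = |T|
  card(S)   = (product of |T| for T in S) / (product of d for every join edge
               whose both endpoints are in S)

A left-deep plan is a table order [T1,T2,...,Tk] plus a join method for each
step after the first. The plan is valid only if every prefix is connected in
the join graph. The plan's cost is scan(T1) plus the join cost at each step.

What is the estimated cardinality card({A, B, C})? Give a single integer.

30000

Tables in S: A(250), B(60), C(120)
Edges inside S: B-C(d=20), C-A(d=3)
numerator = 250 * 60 * 120 = 1800000
denominator = 20 * 3 = 60
card(S) = 1800000 / 60 = 30000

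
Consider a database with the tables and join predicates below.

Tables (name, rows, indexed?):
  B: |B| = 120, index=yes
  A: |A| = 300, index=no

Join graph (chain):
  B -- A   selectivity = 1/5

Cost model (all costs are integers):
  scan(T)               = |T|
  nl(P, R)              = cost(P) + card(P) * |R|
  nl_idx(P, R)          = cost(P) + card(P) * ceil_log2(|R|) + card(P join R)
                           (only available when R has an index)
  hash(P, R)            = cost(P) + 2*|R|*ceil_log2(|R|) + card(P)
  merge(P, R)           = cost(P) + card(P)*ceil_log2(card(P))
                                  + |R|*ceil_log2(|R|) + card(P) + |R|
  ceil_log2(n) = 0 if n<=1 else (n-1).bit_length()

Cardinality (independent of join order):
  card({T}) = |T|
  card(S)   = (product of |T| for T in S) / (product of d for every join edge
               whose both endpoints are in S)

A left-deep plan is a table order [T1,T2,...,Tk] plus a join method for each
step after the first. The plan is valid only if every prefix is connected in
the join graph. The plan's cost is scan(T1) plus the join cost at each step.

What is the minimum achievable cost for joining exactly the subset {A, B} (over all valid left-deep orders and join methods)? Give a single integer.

2280

Selinger DP over subsets of {A,B}:
  {B}: scan cost=120, card=120
  {A}: scan cost=300, card=300
  {AB}: card=7200; try (B,hash)→2280, (A,merge)→4080, (B,merge)→4260, (A,hash)→5640, (B,nl_idx)→9600, (A,nl)→36120 …(+1); best=2280 via (B,hash)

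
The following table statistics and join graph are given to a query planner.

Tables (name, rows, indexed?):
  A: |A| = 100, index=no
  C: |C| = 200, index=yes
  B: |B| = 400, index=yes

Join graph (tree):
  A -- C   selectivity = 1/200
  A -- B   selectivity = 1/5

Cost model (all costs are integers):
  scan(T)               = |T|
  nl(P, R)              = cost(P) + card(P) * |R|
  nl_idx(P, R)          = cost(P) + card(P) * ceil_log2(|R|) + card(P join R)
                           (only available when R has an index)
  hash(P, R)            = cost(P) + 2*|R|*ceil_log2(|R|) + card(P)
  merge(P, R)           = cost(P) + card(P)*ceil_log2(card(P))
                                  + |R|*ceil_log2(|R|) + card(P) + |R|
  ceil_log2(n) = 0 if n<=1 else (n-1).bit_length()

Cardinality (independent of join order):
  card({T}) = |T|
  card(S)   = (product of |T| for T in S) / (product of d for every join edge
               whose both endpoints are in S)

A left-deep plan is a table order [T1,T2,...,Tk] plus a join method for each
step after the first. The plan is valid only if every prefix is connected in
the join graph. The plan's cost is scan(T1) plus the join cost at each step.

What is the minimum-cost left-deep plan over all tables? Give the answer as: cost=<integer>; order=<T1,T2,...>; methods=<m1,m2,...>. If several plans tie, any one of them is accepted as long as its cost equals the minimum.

cost=5800; order=A,C,B; methods=nl_idx,merge

Selinger DP (subsets sized 1..n):
  {A}: scan cost=100, card=100
  {C}: scan cost=200, card=200
  {B}: scan cost=400, card=400
  {AC}: card=100; try (C,nl_idx)→1000, (A,hash)→1800, (C,merge)→2700, (A,merge)→2800, (C,hash)→3400, (C,nl)→20100 …(+1); best=1000 via (C,nl_idx)
  {AB}: card=8000; try (A,hash)→2200, (B,merge)→4900, (A,merge)→5200, (B,hash)→7400, (B,nl_idx)→9000, (B,nl)→40100 …(+1); best=2200 via (A,hash)
  {ABC}: card=8000; try (B,merge)→5800, (B,hash)→8300, (B,nl_idx)→9900, (C,hash)→13400, (B,nl)→41000, (C,nl_idx)→74200 …(+2); best=5800 via (B,merge)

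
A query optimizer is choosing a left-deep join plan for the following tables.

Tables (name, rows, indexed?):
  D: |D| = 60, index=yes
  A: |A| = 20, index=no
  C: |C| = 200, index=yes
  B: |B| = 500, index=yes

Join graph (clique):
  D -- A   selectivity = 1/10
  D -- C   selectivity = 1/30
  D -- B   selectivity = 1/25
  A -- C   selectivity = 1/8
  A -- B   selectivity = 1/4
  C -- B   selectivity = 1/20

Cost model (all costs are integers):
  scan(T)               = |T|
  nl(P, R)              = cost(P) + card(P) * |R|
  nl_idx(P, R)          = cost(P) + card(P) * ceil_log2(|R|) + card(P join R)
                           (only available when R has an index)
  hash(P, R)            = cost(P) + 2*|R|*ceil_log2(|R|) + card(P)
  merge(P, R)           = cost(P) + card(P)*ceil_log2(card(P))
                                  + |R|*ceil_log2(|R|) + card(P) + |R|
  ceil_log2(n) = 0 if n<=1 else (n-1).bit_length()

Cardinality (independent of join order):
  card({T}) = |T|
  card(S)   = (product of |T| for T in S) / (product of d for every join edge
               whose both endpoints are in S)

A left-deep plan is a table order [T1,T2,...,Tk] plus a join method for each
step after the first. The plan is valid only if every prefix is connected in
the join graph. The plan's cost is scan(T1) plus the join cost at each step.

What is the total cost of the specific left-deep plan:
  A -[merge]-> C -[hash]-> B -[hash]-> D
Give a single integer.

step 1: scan A: cost=20, card=20
step 2: join C via merge
    card(P join C) = 20*200/(8) = 500
    cost = 20 + 20*5 + 200*8 + 20 + 200 = 1940
step 3: join B via hash
    card(P join B) = 500*500/(4*20) = 3125
    cost = 1940 + 2*500*9 + 500 = 11440
step 4: join D via hash
    card(P join D) = 3125*60/(10*30*25) = 25
    cost = 11440 + 2*60*6 + 3125 = 15285

15285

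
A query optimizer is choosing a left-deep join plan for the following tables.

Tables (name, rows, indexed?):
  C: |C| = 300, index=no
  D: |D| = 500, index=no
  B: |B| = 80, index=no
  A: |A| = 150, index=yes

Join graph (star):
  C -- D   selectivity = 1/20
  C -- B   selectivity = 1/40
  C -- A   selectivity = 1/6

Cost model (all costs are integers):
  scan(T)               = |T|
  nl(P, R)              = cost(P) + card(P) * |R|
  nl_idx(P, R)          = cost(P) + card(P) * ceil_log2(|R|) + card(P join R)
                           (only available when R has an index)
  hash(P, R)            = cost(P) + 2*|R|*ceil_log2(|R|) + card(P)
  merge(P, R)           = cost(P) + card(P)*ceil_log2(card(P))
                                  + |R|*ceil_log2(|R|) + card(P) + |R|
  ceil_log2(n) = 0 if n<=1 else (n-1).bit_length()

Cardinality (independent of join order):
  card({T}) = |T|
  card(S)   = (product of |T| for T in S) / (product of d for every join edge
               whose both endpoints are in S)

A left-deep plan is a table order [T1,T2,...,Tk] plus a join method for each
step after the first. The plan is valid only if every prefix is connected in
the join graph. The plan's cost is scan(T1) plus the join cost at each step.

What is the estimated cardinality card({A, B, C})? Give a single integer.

Tables in S: A(150), B(80), C(300)
Edges inside S: C-B(d=40), C-A(d=6)
numerator = 150 * 80 * 300 = 3600000
denominator = 40 * 6 = 240
card(S) = 3600000 / 240 = 15000

15000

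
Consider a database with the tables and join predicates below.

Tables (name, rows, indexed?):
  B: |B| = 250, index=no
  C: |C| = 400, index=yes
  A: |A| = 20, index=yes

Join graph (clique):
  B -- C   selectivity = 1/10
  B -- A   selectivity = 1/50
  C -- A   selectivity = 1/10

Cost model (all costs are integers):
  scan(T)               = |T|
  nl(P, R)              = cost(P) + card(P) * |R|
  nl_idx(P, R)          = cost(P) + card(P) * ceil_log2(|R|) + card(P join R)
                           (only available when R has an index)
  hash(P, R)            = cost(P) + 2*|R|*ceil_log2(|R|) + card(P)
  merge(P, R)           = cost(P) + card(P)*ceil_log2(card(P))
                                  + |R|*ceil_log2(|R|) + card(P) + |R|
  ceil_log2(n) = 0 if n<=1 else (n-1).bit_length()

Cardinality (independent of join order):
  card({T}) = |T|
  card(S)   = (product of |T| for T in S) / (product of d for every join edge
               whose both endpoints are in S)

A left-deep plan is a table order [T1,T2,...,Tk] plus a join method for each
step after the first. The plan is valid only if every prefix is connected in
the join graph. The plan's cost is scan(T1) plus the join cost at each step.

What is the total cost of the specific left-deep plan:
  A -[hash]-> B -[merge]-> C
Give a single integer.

8840

step 1: scan A: cost=20, card=20
step 2: join B via hash
    card(P join B) = 20*250/(50) = 100
    cost = 20 + 2*250*8 + 20 = 4040
step 3: join C via merge
    card(P join C) = 100*400/(10*10) = 400
    cost = 4040 + 100*7 + 400*9 + 100 + 400 = 8840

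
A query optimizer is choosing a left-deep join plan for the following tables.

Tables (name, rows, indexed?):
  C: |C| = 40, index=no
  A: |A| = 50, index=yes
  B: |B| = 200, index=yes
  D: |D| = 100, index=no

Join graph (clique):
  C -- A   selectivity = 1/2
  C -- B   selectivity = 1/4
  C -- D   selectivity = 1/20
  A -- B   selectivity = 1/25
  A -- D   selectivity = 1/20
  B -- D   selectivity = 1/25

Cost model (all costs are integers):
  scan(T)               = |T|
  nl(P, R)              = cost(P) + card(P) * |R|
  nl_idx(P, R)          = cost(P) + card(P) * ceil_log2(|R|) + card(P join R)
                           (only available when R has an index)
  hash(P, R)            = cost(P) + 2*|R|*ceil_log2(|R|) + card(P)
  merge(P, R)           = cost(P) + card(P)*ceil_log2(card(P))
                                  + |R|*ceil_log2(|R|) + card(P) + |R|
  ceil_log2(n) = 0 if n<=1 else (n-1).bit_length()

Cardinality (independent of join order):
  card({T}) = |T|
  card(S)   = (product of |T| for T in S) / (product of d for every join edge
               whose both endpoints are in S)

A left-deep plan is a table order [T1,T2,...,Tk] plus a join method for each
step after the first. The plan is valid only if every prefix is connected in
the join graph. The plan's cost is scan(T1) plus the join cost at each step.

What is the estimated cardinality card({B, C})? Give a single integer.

2000

Tables in S: B(200), C(40)
Edges inside S: C-B(d=4)
numerator = 200 * 40 = 8000
denominator = 4 = 4
card(S) = 8000 / 4 = 2000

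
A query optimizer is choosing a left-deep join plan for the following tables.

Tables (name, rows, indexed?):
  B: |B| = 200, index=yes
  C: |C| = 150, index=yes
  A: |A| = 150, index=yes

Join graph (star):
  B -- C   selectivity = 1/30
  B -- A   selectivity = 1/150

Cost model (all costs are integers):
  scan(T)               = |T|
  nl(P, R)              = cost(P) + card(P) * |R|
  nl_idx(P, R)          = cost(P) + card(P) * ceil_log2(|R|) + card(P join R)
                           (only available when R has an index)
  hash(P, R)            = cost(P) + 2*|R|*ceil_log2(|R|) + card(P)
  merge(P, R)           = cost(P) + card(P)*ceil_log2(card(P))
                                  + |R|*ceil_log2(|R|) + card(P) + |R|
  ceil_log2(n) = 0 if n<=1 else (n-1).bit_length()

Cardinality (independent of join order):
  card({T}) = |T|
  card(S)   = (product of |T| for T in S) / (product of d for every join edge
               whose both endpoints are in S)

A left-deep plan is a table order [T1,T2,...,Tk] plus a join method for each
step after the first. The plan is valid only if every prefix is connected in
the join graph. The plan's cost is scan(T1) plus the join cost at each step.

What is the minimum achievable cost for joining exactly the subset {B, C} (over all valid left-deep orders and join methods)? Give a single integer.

2350

Selinger DP over subsets of {B,C}:
  {B}: scan cost=200, card=200
  {C}: scan cost=150, card=150
  {BC}: card=1000; try (B,nl_idx)→2350, (C,hash)→2800, (C,nl_idx)→2800, (B,merge)→3300, (C,merge)→3350, (B,hash)→3500 …(+2); best=2350 via (B,nl_idx)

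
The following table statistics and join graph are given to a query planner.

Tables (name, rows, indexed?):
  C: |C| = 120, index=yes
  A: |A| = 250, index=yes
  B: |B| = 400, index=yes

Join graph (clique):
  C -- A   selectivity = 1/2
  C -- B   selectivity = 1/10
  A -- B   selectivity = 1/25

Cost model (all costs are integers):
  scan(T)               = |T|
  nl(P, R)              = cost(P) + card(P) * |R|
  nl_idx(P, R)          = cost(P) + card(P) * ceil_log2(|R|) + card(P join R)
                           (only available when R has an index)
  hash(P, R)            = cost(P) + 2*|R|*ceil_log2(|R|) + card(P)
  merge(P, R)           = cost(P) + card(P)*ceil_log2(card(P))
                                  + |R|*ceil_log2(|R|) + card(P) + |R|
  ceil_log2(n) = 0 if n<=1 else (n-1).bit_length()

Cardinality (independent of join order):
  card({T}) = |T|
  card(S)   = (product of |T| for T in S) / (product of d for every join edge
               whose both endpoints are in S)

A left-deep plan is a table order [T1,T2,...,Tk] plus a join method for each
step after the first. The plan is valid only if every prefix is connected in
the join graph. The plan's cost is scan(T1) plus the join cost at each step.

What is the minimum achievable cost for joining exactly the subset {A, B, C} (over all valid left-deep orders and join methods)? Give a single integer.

10480

Selinger DP over subsets of {A,B,C}:
  {C}: scan cost=120, card=120
  {A}: scan cost=250, card=250
  {B}: scan cost=400, card=400
  {AC}: card=15000; try (C,hash)→2180, (A,merge)→3330, (C,merge)→3460, (A,hash)→4240, (A,nl_idx)→16080, (C,nl_idx)→17000 …(+2); best=2180 via (C,hash)
  {BC}: card=4800; try (C,hash)→2480, (B,merge)→5080, (C,merge)→5360, (B,nl_idx)→6000, (B,hash)→7440, (C,nl_idx)→8000 …(+2); best=2480 via (C,hash)
  {AB}: card=4000; try (A,hash)→4800, (B,merge)→6500, (B,nl_idx)→6500, (A,merge)→6650, (A,nl_idx)→7600, (B,hash)→7700 …(+2); best=4800 via (A,hash)
  {ABC}: card=24000; try (C,hash)→10480, (A,hash)→11280, (B,hash)→24380, (C,nl_idx)→56800, (C,merge)→57760, (A,nl_idx)→64880 …(+6); best=10480 via (C,hash)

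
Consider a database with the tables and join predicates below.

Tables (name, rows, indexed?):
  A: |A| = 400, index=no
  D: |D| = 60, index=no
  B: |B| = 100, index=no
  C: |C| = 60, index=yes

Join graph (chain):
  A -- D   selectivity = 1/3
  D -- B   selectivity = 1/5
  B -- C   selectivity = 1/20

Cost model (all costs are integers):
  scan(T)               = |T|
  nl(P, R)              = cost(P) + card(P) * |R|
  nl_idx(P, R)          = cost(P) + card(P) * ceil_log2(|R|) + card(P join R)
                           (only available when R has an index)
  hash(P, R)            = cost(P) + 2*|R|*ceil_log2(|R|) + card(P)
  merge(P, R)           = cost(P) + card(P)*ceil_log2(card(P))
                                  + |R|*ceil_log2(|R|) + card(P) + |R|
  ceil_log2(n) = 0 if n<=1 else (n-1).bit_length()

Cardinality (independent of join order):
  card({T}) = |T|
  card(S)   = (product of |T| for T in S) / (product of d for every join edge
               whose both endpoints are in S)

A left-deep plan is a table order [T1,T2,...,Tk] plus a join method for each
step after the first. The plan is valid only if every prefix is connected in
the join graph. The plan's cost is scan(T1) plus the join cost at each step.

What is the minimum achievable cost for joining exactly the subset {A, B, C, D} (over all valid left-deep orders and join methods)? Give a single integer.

12740

Selinger DP over subsets of {A,B,C,D}:
  {A}: scan cost=400, card=400
  {D}: scan cost=60, card=60
  {B}: scan cost=100, card=100
  {C}: scan cost=60, card=60
  {AD}: card=8000; try (D,hash)→1520, (A,merge)→4480, (D,merge)→4820, (A,hash)→7320, (A,nl)→24060, (D,nl)→24400; best=1520 via (D,hash)
  {BD}: card=1200; try (D,hash)→920, (B,merge)→1280, (D,merge)→1320, (B,hash)→1520, (B,nl)→6060, (D,nl)→6100; best=920 via (D,hash)
  {BC}: card=300; try (C,hash)→920, (C,nl_idx)→1000, (B,merge)→1280, (C,merge)→1320, (B,hash)→1520, (B,nl)→6060 …(+1); best=920 via (C,hash)
  {ABD}: card=160000; try (A,hash)→9320, (B,hash)→10920, (A,merge)→19320, (B,merge)→114320, (A,nl)→480920, (B,nl)→801520; best=9320 via (A,hash)
  {BCD}: card=3600; try (D,hash)→1940, (C,hash)→2840, (D,merge)→4340, (C,nl_idx)→11720, (C,merge)→15740, (D,nl)→18920 …(+1); best=1940 via (D,hash)
  {ABCD}: card=480000; try (A,hash)→12740, (A,merge)→52740, (C,hash)→170040, (A,nl)→1441940, (C,nl_idx)→1449320, (C,merge)→3049740 …(+1); best=12740 via (A,hash)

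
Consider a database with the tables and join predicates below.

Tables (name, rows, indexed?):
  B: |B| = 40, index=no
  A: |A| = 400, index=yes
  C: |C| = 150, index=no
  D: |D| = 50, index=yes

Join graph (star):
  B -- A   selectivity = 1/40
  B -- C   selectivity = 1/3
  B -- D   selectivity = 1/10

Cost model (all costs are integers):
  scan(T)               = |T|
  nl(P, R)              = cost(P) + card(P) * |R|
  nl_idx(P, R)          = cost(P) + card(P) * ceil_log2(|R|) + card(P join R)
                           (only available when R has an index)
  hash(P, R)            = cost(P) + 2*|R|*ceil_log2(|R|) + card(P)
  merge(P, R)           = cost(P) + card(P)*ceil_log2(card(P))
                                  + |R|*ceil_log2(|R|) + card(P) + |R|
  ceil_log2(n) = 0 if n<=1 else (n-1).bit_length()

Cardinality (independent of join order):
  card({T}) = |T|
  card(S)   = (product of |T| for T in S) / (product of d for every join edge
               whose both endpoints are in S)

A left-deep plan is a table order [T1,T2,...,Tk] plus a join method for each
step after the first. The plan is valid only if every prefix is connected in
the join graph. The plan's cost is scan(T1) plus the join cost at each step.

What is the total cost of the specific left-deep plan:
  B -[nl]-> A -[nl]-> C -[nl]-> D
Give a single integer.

step 1: scan B: cost=40, card=40
step 2: join A via nl
    card(P join A) = 40*400/(40) = 400
    cost = 40 + 40*400 = 16040
step 3: join C via nl
    card(P join C) = 400*150/(3) = 20000
    cost = 16040 + 400*150 = 76040
step 4: join D via nl
    card(P join D) = 20000*50/(10) = 100000
    cost = 76040 + 20000*50 = 1076040

1076040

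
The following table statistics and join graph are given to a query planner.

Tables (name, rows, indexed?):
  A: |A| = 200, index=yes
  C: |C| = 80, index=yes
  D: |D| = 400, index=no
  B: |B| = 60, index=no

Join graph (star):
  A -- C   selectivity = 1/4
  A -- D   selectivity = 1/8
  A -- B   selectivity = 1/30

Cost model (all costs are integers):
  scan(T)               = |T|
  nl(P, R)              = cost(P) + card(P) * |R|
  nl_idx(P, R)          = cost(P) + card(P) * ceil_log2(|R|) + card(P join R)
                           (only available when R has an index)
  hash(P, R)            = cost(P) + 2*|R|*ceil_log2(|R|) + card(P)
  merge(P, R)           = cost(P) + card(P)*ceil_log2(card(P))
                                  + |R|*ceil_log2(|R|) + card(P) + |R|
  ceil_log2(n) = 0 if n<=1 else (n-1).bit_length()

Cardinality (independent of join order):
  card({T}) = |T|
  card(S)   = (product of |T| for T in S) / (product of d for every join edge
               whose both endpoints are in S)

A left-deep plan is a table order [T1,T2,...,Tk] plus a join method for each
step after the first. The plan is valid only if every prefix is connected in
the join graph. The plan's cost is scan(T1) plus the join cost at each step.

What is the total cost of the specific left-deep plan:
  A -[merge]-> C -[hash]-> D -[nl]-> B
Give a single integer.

12013840

step 1: scan A: cost=200, card=200
step 2: join C via merge
    card(P join C) = 200*80/(4) = 4000
    cost = 200 + 200*8 + 80*7 + 200 + 80 = 2640
step 3: join D via hash
    card(P join D) = 4000*400/(8) = 200000
    cost = 2640 + 2*400*9 + 4000 = 13840
step 4: join B via nl
    card(P join B) = 200000*60/(30) = 400000
    cost = 13840 + 200000*60 = 12013840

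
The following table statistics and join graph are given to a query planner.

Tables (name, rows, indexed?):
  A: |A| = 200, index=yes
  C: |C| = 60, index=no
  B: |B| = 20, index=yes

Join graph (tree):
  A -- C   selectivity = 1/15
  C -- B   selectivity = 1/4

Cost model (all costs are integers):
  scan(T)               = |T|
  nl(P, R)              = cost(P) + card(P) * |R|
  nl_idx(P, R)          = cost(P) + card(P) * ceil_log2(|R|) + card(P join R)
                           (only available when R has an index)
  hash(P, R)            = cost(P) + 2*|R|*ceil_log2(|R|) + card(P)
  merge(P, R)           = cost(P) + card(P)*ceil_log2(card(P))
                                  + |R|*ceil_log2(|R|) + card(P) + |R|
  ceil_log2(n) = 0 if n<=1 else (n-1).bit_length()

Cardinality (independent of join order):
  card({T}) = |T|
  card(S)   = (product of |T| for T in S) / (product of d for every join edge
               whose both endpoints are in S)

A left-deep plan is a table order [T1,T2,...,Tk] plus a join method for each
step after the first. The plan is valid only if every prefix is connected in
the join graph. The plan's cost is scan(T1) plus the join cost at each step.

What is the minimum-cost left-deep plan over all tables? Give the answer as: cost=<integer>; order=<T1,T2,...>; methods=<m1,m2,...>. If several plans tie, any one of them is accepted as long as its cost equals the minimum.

Selinger DP (subsets sized 1..n):
  {A}: scan cost=200, card=200
  {C}: scan cost=60, card=60
  {B}: scan cost=20, card=20
  {AC}: card=800; try (C,hash)→1120, (A,nl_idx)→1340, (A,merge)→2280, (C,merge)→2420, (A,hash)→3320, (A,nl)→12060 …(+1); best=1120 via (C,hash)
  {BC}: card=300; try (B,hash)→320, (C,merge)→560, (B,merge)→600, (B,nl_idx)→660, (C,hash)→760, (C,nl)→1220 …(+1); best=320 via (B,hash)
  {ABC}: card=4000; try (B,hash)→2120, (A,hash)→3820, (A,merge)→5120, (A,nl_idx)→6720, (B,nl_idx)→9120, (B,merge)→10040 …(+2); best=2120 via (B,hash)

cost=2120; order=A,C,B; methods=hash,hash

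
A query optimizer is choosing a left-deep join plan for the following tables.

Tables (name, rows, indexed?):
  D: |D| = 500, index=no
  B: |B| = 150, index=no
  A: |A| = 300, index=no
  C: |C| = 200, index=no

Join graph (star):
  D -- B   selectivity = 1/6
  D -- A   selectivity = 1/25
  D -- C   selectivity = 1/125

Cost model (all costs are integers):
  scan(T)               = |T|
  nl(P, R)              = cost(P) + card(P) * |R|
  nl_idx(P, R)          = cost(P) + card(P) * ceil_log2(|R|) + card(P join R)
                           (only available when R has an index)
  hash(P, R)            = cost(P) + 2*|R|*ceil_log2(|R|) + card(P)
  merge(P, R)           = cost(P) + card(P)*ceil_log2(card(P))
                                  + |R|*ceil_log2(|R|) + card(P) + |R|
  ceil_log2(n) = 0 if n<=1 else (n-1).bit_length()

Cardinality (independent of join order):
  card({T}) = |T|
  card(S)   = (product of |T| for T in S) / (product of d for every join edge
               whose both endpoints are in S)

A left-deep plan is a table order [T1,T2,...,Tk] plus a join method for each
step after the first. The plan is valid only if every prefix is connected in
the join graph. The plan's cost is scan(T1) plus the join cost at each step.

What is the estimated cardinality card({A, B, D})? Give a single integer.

150000

Tables in S: A(300), B(150), D(500)
Edges inside S: D-B(d=6), D-A(d=25)
numerator = 300 * 150 * 500 = 22500000
denominator = 6 * 25 = 150
card(S) = 22500000 / 150 = 150000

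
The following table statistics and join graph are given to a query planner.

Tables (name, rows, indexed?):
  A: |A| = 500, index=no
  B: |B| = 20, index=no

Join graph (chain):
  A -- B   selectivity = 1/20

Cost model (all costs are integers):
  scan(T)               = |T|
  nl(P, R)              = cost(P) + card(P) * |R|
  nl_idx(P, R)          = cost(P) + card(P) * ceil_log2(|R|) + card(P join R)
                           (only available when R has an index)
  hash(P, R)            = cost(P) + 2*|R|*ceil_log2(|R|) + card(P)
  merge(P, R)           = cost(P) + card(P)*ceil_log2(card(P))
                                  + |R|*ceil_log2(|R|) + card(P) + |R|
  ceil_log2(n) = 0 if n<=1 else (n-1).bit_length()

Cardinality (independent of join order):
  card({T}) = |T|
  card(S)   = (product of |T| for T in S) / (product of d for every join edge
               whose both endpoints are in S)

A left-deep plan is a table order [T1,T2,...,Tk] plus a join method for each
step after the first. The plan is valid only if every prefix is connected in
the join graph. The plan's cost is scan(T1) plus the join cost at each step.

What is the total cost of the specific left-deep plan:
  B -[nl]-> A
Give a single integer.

10020

step 1: scan B: cost=20, card=20
step 2: join A via nl
    card(P join A) = 20*500/(20) = 500
    cost = 20 + 20*500 = 10020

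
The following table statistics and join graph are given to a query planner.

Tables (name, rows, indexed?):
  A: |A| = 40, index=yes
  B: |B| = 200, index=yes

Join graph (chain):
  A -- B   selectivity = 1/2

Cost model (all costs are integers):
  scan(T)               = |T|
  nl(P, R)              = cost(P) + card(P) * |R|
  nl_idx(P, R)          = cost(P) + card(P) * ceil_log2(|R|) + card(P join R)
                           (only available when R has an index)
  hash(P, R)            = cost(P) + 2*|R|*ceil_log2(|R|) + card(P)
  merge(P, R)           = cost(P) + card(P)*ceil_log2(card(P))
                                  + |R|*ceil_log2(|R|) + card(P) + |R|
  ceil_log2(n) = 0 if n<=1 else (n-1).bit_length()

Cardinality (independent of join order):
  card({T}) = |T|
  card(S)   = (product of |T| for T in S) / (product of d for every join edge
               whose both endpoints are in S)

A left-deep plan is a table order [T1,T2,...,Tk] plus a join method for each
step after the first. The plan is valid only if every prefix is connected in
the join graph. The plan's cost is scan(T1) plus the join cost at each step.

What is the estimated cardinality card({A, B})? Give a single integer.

Tables in S: A(40), B(200)
Edges inside S: A-B(d=2)
numerator = 40 * 200 = 8000
denominator = 2 = 2
card(S) = 8000 / 2 = 4000

4000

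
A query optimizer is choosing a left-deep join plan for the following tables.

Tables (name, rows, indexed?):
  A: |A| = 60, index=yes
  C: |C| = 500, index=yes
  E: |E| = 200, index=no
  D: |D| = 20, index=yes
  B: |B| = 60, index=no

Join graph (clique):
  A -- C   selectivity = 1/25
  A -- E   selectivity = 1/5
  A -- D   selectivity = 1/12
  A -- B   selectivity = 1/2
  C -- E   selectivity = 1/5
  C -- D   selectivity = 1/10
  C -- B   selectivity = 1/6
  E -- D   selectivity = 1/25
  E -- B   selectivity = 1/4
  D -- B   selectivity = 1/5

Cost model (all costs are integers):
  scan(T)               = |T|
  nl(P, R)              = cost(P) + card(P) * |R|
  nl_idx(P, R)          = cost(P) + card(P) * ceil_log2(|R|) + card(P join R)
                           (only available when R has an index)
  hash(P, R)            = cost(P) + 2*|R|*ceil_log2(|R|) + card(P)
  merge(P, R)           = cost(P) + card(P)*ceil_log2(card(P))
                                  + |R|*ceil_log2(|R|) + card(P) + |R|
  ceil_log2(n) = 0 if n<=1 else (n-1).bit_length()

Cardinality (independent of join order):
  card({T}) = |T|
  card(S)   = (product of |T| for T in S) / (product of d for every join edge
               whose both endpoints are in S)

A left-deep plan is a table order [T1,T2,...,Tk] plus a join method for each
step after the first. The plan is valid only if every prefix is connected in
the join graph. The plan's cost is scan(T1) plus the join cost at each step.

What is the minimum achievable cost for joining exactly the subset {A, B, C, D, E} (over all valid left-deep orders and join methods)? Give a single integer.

3768

Selinger DP over subsets of {A,B,C,D,E}:
  {A}: scan cost=60, card=60
  {C}: scan cost=500, card=500
  {E}: scan cost=200, card=200
  {D}: scan cost=20, card=20
  {B}: scan cost=60, card=60
  {AC}: card=1200; try (A,hash)→1720, (C,nl_idx)→1800, (A,nl_idx)→4700, (C,merge)→5480, (A,merge)→5920, (C,hash)→9120 …(+2); best=1720 via (A,hash)
  {AE}: card=2400; try (A,hash)→1120, (E,merge)→2280, (A,merge)→2420, (E,hash)→3320, (A,nl_idx)→3800, (E,nl)→12060 …(+1); best=1120 via (A,hash)
  {AD}: card=100; try (A,nl_idx)→240, (D,hash)→320, (D,nl_idx)→460, (A,merge)→560, (D,merge)→600, (A,hash)→760 …(+2); best=240 via (A,nl_idx)
  {AB}: card=1800; try (B,hash)→840, (A,hash)→840, (B,merge)→900, (A,merge)→900, (A,nl_idx)→2220, (B,nl)→3660 …(+1); best=840 via (B,hash)
  {CE}: card=20000; try (E,hash)→4200, (C,merge)→7000, (E,merge)→7300, (C,hash)→9400, (C,nl_idx)→22000, (C,nl)→100200 …(+1); best=4200 via (E,hash)
  {CD}: card=1000; try (D,hash)→1200, (C,nl_idx)→1200, (D,nl_idx)→4000, (C,merge)→5140, (D,merge)→5620, (C,hash)→9040 …(+2); best=1200 via (D,hash)
  {BC}: card=5000; try (B,hash)→1720, (C,merge)→5480, (C,nl_idx)→5600, (B,merge)→5920, (C,hash)→9120, (C,nl)→30060 …(+1); best=1720 via (B,hash)
  {DE}: card=160; try (D,hash)→600, (D,nl_idx)→1360, (E,merge)→1940, (D,merge)→2120, (E,hash)→3240, (E,nl)→4020 …(+1); best=600 via (D,hash)
  {BE}: card=3000; try (B,hash)→1120, (E,merge)→2280, (B,merge)→2420, (E,hash)→3320, (E,nl)→12060, (B,nl)→12200; best=1120 via (B,hash)
  {BD}: card=240; try (D,hash)→320, (B,merge)→560, (D,merge)→600, (D,nl_idx)→600, (B,hash)→760, (B,nl)→1220 …(+1); best=320 via (D,hash)
  {ACE}: card=9600; try (E,hash)→6120, (C,hash)→12520, (E,merge)→17920, (A,hash)→24920, (C,nl_idx)→32320, (C,merge)→37320 …(+5); best=6120 via (E,hash)
  {ACD}: card=200; try (C,nl_idx)→1340, (A,hash)→2920, (D,hash)→3120, (C,merge)→6040, (A,nl_idx)→7400, (D,nl_idx)→7920 …(+6); best=1340 via (C,nl_idx)
  {ABC}: card=6000; try (B,hash)→3640, (A,hash)→7440, (C,hash)→11640, (B,merge)→16540, (C,nl_idx)→23040, (C,merge)→27440 …(+5); best=3640 via (B,hash)
  {ADE}: card=160; try (A,hash)→1480, (A,nl_idx)→1720, (A,merge)→2460, (E,merge)→2840, (E,hash)→3540, (D,hash)→3720 …(+5); best=1480 via (A,hash)
  {ABE}: card=18000; try (B,hash)→4240, (A,hash)→4840, (E,hash)→5840, (E,merge)→24240, (B,merge)→32740, (A,nl_idx)→37120 …(+4); best=4240 via (B,hash)
  {ABD}: card=600; try (B,hash)→1060, (A,hash)→1280, (B,merge)→1460, (A,nl_idx)→2360, (D,hash)→2840, (A,merge)→2900 …(+5); best=1060 via (B,hash)
  {CDE}: card=1600; try (C,nl_idx)→3640, (E,hash)→5400, (C,merge)→7040, (C,hash)→9760, (E,merge)→14000, (D,hash)→24400 …(+5); best=3640 via (C,nl_idx)
  {BCE}: card=50000; try (E,hash)→9920, (C,hash)→13120, (B,hash)→24920, (C,merge)→45120, (E,merge)→73520, (C,nl_idx)→78120 …(+4); best=9920 via (E,hash)
  {BCD}: card=2000; try (B,hash)→2920, (C,nl_idx)→4480, (D,hash)→6920, (C,merge)→7480, (C,hash)→9560, (B,merge)→12620 …(+5); best=2920 via (B,hash)
  {BDE}: card=480; try (B,hash)→1480, (B,merge)→2460, (E,hash)→3760, (E,merge)→4280, (D,hash)→4320, (B,nl)→10200 …(+4); best=1480 via (B,hash)
  {ACDE}: card=64; try (C,nl_idx)→2984, (E,hash)→4740, (E,merge)→4940, (A,hash)→5960, (C,merge)→7920, (C,hash)→10640 …(+9); best=2984 via (C,nl_idx)
  {ABCE}: card=12000; try (E,hash)→12840, (B,hash)→16440, (C,hash)→31240, (A,hash)→60640, (E,merge)→89440, (B,merge)→150540 …(+8); best=12840 via (E,hash)
  {ABCD}: card=200; try (B,hash)→2260, (B,merge)→3560, (A,hash)→5640, (C,nl_idx)→6660, (D,hash)→9840, (C,hash)→10660 …(+9); best=2260 via (B,hash)
  {ABDE}: card=240; try (B,hash)→2360, (A,hash)→2680, (B,merge)→3340, (A,nl_idx)→4600, (E,hash)→4860, (A,merge)→6700 …(+8); best=2360 via (B,hash)
  {BCDE}: card=800; try (B,hash)→5960, (C,nl_idx)→6600, (E,hash)→8120, (C,hash)→10960, (C,merge)→11280, (B,merge)→23260 …(+8); best=5960 via (B,hash)
  {ABCDE}: card=16; try (B,hash)→3768, (B,merge)→3852, (C,nl_idx)→4536, (E,hash)→5660, (E,merge)→5860, (B,nl)→6824 …(+12); best=3768 via (B,hash)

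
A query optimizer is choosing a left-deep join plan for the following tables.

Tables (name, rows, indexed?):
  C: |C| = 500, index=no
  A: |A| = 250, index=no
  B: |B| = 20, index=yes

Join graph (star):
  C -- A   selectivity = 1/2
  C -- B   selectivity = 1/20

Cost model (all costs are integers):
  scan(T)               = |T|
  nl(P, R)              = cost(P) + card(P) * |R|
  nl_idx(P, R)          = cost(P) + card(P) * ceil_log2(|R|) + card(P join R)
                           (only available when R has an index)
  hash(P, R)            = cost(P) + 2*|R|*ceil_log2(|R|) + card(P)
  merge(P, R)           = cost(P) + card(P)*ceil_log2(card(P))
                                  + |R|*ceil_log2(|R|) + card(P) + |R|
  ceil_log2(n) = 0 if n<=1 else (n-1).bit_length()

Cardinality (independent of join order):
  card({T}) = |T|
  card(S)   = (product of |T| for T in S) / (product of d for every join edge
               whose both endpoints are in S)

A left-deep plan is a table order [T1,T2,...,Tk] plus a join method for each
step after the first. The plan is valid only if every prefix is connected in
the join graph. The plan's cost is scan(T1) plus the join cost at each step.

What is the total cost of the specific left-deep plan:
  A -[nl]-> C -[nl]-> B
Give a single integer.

1375250

step 1: scan A: cost=250, card=250
step 2: join C via nl
    card(P join C) = 250*500/(2) = 62500
    cost = 250 + 250*500 = 125250
step 3: join B via nl
    card(P join B) = 62500*20/(20) = 62500
    cost = 125250 + 62500*20 = 1375250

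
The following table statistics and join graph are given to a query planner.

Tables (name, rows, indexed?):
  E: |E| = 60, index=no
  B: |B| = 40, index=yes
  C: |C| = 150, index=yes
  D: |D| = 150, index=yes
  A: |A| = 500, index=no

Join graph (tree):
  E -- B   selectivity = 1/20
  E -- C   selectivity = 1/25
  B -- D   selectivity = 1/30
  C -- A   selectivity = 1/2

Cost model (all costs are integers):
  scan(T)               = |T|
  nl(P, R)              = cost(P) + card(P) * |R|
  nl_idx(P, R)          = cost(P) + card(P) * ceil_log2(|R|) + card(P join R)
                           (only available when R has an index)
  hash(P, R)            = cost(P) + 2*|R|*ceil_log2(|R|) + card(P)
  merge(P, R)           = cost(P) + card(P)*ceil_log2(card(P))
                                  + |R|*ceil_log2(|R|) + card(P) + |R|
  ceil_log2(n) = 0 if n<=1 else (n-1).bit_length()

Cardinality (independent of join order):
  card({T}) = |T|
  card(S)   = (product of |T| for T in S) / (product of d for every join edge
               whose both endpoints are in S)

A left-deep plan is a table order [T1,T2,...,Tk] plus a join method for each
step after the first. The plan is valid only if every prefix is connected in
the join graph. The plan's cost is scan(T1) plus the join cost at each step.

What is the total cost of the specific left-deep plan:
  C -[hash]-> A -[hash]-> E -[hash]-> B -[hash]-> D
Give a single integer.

320400

step 1: scan C: cost=150, card=150
step 2: join A via hash
    card(P join A) = 150*500/(2) = 37500
    cost = 150 + 2*500*9 + 150 = 9300
step 3: join E via hash
    card(P join E) = 37500*60/(25) = 90000
    cost = 9300 + 2*60*6 + 37500 = 47520
step 4: join B via hash
    card(P join B) = 90000*40/(20) = 180000
    cost = 47520 + 2*40*6 + 90000 = 138000
step 5: join D via hash
    card(P join D) = 180000*150/(30) = 900000
    cost = 138000 + 2*150*8 + 180000 = 320400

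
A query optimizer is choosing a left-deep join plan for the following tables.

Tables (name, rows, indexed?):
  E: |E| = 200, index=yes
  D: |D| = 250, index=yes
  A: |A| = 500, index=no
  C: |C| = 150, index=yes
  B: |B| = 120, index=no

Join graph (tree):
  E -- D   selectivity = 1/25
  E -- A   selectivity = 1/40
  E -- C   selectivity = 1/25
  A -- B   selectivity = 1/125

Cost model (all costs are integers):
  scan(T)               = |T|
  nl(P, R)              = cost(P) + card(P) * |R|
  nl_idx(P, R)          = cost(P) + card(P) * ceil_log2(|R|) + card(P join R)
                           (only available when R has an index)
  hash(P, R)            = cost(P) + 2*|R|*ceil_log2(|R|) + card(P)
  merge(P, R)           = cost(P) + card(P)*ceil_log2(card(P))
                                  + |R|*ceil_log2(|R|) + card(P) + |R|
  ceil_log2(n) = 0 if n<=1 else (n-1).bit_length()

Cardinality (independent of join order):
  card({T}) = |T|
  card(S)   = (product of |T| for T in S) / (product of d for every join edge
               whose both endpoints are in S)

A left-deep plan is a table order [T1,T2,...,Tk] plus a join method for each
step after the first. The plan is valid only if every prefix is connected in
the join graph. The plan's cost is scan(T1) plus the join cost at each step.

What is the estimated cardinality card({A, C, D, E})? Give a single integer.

Tables in S: A(500), C(150), D(250), E(200)
Edges inside S: E-D(d=25), E-A(d=40), E-C(d=25)
numerator = 500 * 150 * 250 * 200 = 3750000000
denominator = 25 * 40 * 25 = 25000
card(S) = 3750000000 / 25000 = 150000

150000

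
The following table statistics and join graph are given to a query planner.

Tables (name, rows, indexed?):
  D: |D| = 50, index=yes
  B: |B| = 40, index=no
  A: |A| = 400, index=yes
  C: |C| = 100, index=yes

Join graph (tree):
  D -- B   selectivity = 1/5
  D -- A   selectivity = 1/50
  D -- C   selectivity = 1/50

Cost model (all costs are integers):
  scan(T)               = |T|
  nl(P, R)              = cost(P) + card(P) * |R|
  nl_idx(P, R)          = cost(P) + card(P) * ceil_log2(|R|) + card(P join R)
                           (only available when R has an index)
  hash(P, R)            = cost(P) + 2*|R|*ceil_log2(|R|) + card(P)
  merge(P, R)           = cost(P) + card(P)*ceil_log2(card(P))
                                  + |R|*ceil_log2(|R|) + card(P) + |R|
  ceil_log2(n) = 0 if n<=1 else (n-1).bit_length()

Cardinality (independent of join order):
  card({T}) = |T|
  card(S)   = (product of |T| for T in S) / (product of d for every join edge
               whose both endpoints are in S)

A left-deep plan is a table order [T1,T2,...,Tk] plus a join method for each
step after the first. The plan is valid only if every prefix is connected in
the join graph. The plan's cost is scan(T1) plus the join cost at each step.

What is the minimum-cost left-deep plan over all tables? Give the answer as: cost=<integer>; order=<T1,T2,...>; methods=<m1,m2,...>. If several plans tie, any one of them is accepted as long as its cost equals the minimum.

cost=3480; order=D,C,A,B; methods=nl_idx,nl_idx,hash

Selinger DP (subsets sized 1..n):
  {D}: scan cost=50, card=50
  {B}: scan cost=40, card=40
  {A}: scan cost=400, card=400
  {C}: scan cost=100, card=100
  {BD}: card=400; try (B,hash)→580, (D,merge)→670, (D,hash)→680, (D,nl_idx)→680, (B,merge)→680, (D,nl)→2040 …(+1); best=580 via (B,hash)
  {AD}: card=400; try (A,nl_idx)→900, (D,hash)→1400, (D,nl_idx)→3200, (A,merge)→4400, (D,merge)→4750, (A,hash)→7300 …(+2); best=900 via (A,nl_idx)
  {CD}: card=100; try (C,nl_idx)→500, (D,hash)→800, (D,nl_idx)→800, (C,merge)→1200, (D,merge)→1250, (C,hash)→1500 …(+2); best=500 via (C,nl_idx)
  {ABD}: card=3200; try (B,hash)→1780, (B,merge)→5180, (A,nl_idx)→7380, (A,hash)→8180, (A,merge)→8580, (B,nl)→16900 …(+1); best=1780 via (B,hash)
  {BCD}: card=800; try (B,hash)→1080, (B,merge)→1580, (C,hash)→2380, (C,nl_idx)→4180, (B,nl)→4500, (C,merge)→5380 …(+1); best=1080 via (B,hash)
  {ACD}: card=800; try (A,nl_idx)→2200, (C,hash)→2700, (C,nl_idx)→4500, (A,merge)→5300, (C,merge)→5700, (A,hash)→7800 …(+2); best=2200 via (A,nl_idx)
  {ABCD}: card=6400; try (B,hash)→3480, (C,hash)→6380, (A,hash)→9080, (B,merge)→11280, (A,merge)→13880, (A,nl_idx)→14680 …(+5); best=3480 via (B,hash)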